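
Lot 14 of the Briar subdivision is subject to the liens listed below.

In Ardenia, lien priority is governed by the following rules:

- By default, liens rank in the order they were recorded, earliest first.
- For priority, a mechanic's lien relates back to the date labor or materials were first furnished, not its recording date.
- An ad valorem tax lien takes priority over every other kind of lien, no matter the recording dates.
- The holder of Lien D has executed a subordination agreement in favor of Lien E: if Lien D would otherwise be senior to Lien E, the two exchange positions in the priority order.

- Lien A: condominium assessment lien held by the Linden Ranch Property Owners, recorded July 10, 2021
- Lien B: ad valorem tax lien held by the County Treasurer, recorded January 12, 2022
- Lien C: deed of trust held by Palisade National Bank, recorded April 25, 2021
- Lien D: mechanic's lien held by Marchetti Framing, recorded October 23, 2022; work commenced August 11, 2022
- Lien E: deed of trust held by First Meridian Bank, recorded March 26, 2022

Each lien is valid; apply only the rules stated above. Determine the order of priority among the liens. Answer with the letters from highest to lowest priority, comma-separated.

Adjusting effective dates: D's effective date is August 11, 2022, when work began.
As an ad valorem tax lien, B is senior to every other lien.
Ordering the rest by effective date: C (April 25, 2021), A (July 10, 2021), E (March 26, 2022), D (August 11, 2022).
D is already junior to E, so the subordination agreement changes nothing.

B, C, A, E, D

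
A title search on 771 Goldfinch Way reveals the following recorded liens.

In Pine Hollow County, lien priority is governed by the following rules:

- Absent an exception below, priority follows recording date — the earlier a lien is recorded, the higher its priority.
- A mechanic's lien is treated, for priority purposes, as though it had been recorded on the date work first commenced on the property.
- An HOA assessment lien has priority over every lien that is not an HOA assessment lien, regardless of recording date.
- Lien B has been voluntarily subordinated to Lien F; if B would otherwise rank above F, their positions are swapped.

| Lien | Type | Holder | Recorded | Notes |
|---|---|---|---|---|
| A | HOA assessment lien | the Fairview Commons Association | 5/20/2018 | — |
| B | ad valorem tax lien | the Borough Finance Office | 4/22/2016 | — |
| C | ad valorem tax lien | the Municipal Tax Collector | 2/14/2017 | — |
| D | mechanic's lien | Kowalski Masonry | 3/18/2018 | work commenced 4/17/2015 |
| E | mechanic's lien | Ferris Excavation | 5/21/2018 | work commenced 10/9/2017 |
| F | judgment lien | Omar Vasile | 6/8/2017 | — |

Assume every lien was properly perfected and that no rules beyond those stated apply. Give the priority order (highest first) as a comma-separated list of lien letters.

Effective dates: D is treated as recorded 4/17/2015, the work-commencement date; E's effective date is 10/9/2017, when work began.
A is an HOA assessment lien and takes priority over every other lien.
Remaining liens by effective date: D (4/17/2015), B (4/22/2016), C (2/14/2017), F (6/8/2017), E (10/9/2017).
The subordination applies — B was senior to F — so B and F swap.

A, D, F, C, B, E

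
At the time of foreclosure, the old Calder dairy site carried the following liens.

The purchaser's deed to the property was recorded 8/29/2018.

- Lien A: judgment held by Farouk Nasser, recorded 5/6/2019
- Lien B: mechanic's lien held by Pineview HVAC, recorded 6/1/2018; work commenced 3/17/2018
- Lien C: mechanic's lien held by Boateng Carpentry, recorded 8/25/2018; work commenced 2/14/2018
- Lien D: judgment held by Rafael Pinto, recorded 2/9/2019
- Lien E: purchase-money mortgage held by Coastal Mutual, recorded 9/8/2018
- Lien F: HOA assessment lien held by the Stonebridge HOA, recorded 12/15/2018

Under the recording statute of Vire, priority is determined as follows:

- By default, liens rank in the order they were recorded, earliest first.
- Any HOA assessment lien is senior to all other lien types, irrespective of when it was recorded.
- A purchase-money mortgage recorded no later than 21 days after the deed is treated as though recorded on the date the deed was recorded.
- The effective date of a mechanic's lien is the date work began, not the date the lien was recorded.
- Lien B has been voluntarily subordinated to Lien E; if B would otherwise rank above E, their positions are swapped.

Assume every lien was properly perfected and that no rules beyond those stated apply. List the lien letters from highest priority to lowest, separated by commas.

F, C, E, B, D, A

First, effective dates: B's effective date is 3/17/2018, when work began; C is treated as recorded 2/14/2018, the work-commencement date; E was recorded within the 21-day window, so its effective date is the deed date 8/29/2018.
F is an HOA assessment lien and takes priority over every other lien.
Remaining liens by effective date: C (2/14/2018), B (3/17/2018), E (8/29/2018), D (2/9/2019), A (5/6/2019).
The subordination applies — B was senior to E — so B and E swap.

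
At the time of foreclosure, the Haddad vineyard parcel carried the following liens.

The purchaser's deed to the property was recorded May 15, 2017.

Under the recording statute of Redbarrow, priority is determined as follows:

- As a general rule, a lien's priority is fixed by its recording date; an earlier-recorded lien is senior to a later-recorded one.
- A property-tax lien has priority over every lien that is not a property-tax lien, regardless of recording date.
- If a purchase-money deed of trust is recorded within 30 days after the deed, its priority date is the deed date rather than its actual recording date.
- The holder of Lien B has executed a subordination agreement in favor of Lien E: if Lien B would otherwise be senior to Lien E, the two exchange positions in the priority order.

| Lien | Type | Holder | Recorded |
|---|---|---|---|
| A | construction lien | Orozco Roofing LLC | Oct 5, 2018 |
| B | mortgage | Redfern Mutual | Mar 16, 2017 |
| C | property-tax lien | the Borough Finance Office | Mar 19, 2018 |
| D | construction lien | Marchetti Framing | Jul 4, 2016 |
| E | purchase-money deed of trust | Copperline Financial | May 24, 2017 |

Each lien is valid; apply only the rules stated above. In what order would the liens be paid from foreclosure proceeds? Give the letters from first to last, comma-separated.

C, D, E, B, A

Effective dates: E was recorded within the 30-day window, so its effective date is the deed date May 15, 2017.
C is a property-tax lien, so it outranks all other liens regardless of date.
Remaining liens by effective date: D (Jul 4, 2016), B (Mar 16, 2017), E (May 15, 2017), A (Oct 5, 2018).
The subordination applies — B was senior to E — so B and E swap.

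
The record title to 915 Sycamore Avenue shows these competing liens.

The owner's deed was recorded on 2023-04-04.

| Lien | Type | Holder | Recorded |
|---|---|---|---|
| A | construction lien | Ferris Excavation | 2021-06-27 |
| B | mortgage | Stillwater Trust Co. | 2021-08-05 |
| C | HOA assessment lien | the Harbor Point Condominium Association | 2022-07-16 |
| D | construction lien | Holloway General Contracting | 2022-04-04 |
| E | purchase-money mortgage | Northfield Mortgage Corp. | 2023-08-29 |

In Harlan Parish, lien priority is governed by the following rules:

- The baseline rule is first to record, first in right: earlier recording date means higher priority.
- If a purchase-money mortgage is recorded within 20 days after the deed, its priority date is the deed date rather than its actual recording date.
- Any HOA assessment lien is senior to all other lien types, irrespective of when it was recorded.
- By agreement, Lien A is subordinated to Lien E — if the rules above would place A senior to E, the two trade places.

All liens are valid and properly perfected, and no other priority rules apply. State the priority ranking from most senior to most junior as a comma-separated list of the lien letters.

First, effective dates: E was recorded 147 days after the deed, outside the 20-day window, so it keeps its recording date.
C is an HOA assessment lien and takes priority over every other lien.
The other liens, earliest effective date first: A (2021-06-27), B (2021-08-05), D (2022-04-04), E (2023-08-29).
The subordination applies — A was senior to E — so A and E swap.

C, E, B, D, A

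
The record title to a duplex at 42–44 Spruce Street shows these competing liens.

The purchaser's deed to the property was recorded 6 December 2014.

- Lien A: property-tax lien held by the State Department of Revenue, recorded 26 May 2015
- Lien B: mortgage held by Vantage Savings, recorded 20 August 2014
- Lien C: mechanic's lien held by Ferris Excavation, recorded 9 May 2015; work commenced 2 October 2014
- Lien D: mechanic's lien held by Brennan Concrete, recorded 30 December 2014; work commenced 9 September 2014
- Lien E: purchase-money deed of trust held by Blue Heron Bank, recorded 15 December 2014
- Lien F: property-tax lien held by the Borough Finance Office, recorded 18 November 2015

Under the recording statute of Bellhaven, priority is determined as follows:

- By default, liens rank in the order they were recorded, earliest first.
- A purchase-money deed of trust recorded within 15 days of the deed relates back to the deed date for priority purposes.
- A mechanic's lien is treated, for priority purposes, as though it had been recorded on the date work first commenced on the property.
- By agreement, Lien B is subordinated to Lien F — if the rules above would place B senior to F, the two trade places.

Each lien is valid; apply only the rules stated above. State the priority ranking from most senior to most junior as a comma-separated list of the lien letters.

F, D, C, E, A, B

Effective dates after the stated exceptions: C relates back to 2 October 2014 (work commenced); D is treated as recorded 9 September 2014, the work-commencement date; E relates back to the deed date 6 December 2014.
Ordering by effective date: B (20 August 2014), D (9 September 2014), C (2 October 2014), E (6 December 2014), A (26 May 2015), F (18 November 2015).
The subordination applies — B was senior to F — so B and F swap.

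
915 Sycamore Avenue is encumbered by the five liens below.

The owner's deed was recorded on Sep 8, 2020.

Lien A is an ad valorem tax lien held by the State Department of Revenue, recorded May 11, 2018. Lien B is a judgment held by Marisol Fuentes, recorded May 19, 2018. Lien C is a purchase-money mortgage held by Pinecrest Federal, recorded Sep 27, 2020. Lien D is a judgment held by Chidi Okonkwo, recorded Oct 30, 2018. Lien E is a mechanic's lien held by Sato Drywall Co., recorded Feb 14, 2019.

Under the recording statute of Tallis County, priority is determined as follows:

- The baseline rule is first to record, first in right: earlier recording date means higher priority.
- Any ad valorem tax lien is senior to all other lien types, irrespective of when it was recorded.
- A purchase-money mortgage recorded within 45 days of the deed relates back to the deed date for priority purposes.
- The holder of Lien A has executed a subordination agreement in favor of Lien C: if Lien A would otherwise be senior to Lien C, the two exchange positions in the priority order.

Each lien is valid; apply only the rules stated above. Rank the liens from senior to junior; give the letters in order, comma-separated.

Adjusting effective dates: C relates back to the deed date Sep 8, 2020.
As an ad valorem tax lien, A is senior to every other lien.
Ordering the rest by effective date: B (May 19, 2018), D (Oct 30, 2018), E (Feb 14, 2019), C (Sep 8, 2020).
The subordination applies — A was senior to C — so A and C swap.

C, B, D, E, A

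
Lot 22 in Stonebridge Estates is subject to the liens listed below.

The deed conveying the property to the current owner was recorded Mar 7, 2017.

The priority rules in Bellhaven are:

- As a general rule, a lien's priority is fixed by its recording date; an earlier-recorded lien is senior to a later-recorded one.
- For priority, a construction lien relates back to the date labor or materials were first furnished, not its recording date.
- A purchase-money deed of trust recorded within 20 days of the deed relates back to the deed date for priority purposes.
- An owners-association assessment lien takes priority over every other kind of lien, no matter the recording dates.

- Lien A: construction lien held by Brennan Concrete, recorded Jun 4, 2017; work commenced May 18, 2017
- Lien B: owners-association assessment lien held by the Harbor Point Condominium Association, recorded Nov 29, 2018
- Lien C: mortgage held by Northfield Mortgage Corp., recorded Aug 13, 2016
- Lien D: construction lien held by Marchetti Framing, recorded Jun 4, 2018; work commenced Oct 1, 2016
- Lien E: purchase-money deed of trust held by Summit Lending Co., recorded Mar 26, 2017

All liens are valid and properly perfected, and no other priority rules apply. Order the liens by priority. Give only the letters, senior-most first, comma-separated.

B, C, D, E, A

Effective dates: A's effective date is May 18, 2017, when work began; D's effective date is Oct 1, 2016, when work began; E relates back to the deed date Mar 7, 2017.
B, as an owners-association assessment lien, has superpriority and ranks first.
Among the remaining liens, by effective date: C (Aug 13, 2016), D (Oct 1, 2016), E (Mar 7, 2017), A (May 18, 2017).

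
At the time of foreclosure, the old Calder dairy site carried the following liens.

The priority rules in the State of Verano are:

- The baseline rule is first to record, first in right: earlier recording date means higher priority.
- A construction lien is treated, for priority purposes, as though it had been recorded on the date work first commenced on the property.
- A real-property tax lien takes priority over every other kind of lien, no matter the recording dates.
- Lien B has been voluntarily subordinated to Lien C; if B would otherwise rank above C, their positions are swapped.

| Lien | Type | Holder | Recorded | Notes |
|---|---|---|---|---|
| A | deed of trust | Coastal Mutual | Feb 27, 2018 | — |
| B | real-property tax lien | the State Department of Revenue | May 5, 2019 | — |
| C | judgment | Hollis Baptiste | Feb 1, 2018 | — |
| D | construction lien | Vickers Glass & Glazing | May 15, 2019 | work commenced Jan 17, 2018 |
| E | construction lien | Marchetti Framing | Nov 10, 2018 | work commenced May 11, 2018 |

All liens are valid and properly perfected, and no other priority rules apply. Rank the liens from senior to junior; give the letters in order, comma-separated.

First, effective dates: D's effective date is Jan 17, 2018, when work began; E relates back to May 11, 2018 (work commenced).
As a real-property tax lien, B is senior to every other lien.
Ordering the rest by effective date: D (Jan 17, 2018), C (Feb 1, 2018), A (Feb 27, 2018), E (May 11, 2018).
B is senior to C before the subordination, so the two trade places.

C, D, B, A, E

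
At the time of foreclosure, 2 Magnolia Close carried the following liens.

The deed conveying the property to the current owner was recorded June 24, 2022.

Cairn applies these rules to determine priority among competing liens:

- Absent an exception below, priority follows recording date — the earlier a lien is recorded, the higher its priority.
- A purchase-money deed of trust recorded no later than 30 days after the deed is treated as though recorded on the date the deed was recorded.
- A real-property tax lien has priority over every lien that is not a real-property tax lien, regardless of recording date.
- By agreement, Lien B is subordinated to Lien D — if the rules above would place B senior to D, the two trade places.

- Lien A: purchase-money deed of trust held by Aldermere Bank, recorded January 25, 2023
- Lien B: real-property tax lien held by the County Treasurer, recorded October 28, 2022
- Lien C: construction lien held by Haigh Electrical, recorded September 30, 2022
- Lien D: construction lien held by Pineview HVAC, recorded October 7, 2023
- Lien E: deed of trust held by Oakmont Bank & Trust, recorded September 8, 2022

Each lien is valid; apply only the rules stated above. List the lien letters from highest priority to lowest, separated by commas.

First, effective dates: A was recorded 215 days after the deed — beyond 30 days — so no relation-back applies.
As a real-property tax lien, B is senior to every other lien.
Among the remaining liens, by effective date: E (September 8, 2022), C (September 30, 2022), A (January 25, 2023), D (October 7, 2023).
The subordination applies — B was senior to D — so B and D swap.

D, E, C, A, B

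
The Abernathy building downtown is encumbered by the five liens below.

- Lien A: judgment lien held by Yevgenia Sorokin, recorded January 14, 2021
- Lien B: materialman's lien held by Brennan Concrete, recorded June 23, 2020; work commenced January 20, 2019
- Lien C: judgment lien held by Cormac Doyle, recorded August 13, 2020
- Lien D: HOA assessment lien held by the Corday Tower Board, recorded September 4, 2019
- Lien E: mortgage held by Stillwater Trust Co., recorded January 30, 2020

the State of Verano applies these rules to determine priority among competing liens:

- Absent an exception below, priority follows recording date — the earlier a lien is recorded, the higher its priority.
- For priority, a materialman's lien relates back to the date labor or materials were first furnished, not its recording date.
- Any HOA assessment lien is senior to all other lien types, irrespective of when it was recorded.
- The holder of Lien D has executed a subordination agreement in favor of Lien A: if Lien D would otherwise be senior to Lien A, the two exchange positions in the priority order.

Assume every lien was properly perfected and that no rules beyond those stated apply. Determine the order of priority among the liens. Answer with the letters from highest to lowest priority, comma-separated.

A, B, E, C, D

First, effective dates: B relates back to January 20, 2019 (work commenced).
D, as an HOA assessment lien, has superpriority and ranks first.
Remaining liens by effective date: B (January 20, 2019), E (January 30, 2020), C (August 13, 2020), A (January 14, 2021).
D is senior to A before the subordination, so the two trade places.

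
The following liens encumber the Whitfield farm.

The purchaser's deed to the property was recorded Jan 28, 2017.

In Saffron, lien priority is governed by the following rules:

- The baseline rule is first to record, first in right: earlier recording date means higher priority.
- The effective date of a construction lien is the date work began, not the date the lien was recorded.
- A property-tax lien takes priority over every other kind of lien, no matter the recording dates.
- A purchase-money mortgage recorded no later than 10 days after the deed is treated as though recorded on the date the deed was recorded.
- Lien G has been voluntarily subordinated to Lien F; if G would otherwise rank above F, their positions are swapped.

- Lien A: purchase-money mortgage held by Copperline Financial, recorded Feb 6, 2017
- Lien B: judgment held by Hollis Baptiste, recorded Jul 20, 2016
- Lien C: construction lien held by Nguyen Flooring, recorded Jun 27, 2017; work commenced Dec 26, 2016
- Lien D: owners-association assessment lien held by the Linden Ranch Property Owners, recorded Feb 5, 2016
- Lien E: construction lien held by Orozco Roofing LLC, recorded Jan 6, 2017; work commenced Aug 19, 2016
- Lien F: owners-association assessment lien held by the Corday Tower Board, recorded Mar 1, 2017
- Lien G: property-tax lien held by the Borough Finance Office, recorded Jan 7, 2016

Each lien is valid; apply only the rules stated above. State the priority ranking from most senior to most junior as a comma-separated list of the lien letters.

F, D, B, E, C, A, G

Effective dates: A's effective date is the deed date, Jan 28, 2017; C is treated as recorded Dec 26, 2016, the work-commencement date; E relates back to Aug 19, 2016 (work commenced).
G, as a property-tax lien, has superpriority and ranks first.
Ordering the rest by effective date: D (Feb 5, 2016), B (Jul 20, 2016), E (Aug 19, 2016), C (Dec 26, 2016), A (Jan 28, 2017), F (Mar 1, 2017).
Because G would otherwise rank above F, the subordination swaps them.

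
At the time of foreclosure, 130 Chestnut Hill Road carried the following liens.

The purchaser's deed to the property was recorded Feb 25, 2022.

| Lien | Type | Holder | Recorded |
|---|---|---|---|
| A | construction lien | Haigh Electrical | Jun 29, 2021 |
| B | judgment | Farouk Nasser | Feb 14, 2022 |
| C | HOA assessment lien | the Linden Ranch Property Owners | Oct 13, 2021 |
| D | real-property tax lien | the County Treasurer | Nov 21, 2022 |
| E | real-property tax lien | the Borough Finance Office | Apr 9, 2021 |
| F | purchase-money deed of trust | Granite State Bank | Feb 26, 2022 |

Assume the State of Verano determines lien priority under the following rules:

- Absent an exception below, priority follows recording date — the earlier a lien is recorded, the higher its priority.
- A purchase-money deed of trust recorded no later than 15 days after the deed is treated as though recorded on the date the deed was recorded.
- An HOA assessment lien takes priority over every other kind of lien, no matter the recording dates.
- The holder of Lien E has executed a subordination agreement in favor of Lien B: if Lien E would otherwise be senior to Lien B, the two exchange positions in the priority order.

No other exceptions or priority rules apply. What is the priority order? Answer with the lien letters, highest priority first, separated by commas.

C, B, A, E, F, D

Adjusting effective dates: F relates back to the deed date Feb 25, 2022.
C is an HOA assessment lien, so it outranks all other liens regardless of date.
The other liens, earliest effective date first: E (Apr 9, 2021), A (Jun 29, 2021), B (Feb 14, 2022), F (Feb 25, 2022), D (Nov 21, 2022).
E would otherwise be senior to B, so under the subordination agreement E and B exchange positions.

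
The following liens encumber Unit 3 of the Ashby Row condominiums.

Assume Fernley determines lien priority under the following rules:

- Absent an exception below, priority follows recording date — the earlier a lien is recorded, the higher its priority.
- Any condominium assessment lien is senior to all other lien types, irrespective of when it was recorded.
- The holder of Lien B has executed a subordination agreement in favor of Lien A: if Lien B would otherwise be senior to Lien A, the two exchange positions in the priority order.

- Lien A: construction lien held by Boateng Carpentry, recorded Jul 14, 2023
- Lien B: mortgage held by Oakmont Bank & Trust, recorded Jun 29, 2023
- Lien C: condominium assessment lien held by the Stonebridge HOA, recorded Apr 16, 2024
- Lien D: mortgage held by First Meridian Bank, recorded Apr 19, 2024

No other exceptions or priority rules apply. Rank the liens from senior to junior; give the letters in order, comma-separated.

C, A, B, D

C is a condominium assessment lien and takes priority over every other lien.
The other liens, earliest effective date first: B (Jun 29, 2023), A (Jul 14, 2023), D (Apr 19, 2024).
Because B would otherwise rank above A, the subordination swaps them.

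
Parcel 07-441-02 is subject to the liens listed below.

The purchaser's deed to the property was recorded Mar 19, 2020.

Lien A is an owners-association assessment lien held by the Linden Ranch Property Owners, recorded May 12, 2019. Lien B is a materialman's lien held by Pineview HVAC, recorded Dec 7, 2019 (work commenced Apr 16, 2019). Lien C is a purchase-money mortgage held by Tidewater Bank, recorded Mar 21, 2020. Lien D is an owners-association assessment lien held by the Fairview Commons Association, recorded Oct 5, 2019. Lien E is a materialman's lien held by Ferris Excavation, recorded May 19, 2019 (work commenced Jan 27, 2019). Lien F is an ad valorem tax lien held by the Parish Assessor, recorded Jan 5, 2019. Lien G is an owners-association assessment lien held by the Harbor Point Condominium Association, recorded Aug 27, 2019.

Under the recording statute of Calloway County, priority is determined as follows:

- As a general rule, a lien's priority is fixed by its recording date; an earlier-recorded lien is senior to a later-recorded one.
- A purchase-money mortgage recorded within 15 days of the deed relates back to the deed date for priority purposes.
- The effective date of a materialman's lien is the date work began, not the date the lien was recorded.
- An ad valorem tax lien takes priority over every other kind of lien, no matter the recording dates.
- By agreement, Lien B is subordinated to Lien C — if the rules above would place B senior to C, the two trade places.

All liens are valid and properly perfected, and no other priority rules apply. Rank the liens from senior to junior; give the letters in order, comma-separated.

F, E, C, A, G, D, B

Effective dates after the stated exceptions: B relates back to Apr 16, 2019 (work commenced); C was recorded within the 15-day window, so its effective date is the deed date Mar 19, 2020; E relates back to Jan 27, 2019 (work commenced).
As an ad valorem tax lien, F is senior to every other lien.
Ordering the rest by effective date: E (Jan 27, 2019), B (Apr 16, 2019), A (May 12, 2019), G (Aug 27, 2019), D (Oct 5, 2019), C (Mar 19, 2020).
B is senior to C before the subordination, so the two trade places.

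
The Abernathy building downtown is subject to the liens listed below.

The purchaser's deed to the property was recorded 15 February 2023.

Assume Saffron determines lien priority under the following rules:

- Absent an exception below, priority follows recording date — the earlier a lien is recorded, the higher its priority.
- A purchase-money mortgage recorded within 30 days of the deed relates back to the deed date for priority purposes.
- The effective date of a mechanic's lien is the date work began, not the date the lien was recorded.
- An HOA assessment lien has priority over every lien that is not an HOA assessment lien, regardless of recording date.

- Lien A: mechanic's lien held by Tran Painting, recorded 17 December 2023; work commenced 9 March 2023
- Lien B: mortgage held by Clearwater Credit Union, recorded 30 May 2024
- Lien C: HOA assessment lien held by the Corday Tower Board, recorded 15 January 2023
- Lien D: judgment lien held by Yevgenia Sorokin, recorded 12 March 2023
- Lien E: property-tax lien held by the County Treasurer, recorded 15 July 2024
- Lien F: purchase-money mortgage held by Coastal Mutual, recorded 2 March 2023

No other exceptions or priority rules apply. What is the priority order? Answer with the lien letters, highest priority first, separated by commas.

Effective dates after the stated exceptions: A relates back to 9 March 2023 (work commenced); F was recorded within the 30-day window, so its effective date is the deed date 15 February 2023.
C is an HOA assessment lien and takes priority over every other lien.
Ordering the rest by effective date: F (15 February 2023), A (9 March 2023), D (12 March 2023), B (30 May 2024), E (15 July 2024).

C, F, A, D, B, E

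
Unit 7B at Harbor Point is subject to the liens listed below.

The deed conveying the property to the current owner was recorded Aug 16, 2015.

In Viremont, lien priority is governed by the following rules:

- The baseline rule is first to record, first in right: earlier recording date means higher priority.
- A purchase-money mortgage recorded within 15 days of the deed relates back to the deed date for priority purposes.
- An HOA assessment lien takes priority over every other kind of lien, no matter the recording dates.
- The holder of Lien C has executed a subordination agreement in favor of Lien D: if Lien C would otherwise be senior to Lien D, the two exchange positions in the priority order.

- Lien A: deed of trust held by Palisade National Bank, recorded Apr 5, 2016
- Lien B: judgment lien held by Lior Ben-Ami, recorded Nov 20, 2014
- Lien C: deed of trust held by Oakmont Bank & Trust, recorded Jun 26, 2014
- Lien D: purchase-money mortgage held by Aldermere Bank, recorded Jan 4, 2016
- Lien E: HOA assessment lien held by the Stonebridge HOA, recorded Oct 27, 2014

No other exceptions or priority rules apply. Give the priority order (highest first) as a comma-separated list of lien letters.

Adjusting effective dates: D missed the 15-day window (141 days after the deed), so its recording date stands.
As an HOA assessment lien, E is senior to every other lien.
Remaining liens by effective date: C (Jun 26, 2014), B (Nov 20, 2014), D (Jan 4, 2016), A (Apr 5, 2016).
C would otherwise be senior to D, so under the subordination agreement C and D exchange positions.

E, D, B, C, A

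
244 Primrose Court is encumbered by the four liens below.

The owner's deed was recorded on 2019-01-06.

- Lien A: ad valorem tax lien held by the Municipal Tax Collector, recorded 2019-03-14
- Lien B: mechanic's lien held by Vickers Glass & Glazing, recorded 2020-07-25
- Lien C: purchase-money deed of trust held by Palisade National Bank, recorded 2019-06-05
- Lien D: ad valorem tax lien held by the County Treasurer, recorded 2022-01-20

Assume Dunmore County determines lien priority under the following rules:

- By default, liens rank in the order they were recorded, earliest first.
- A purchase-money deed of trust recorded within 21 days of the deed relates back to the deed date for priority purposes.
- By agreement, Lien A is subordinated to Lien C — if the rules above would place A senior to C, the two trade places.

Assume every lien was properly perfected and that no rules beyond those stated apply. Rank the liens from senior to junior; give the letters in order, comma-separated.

Adjusting effective dates: C was recorded 150 days after the deed, outside the 21-day window, so it keeps its recording date.
By effective date, earliest first: A (2019-03-14), C (2019-06-05), B (2020-07-25), D (2022-01-20).
A would otherwise be senior to C, so under the subordination agreement A and C exchange positions.

C, A, B, D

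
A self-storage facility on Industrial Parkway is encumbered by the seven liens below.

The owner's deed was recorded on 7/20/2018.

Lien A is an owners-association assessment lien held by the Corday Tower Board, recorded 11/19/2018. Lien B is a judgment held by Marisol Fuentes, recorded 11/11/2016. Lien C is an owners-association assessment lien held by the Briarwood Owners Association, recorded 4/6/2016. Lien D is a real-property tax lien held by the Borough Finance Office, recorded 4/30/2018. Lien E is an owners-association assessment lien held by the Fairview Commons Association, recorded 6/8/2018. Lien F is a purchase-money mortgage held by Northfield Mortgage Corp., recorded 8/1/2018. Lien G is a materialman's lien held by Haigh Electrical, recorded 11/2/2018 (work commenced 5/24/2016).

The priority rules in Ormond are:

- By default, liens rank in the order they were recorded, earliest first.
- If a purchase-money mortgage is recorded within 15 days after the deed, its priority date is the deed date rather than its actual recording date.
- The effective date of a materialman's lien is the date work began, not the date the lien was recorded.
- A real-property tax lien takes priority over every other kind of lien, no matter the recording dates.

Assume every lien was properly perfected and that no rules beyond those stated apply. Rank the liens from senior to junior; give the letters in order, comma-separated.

Effective dates after the stated exceptions: F's effective date is the deed date, 7/20/2018; G relates back to 5/24/2016 (work commenced).
D is a real-property tax lien, so it outranks all other liens regardless of date.
Ordering the rest by effective date: C (4/6/2016), G (5/24/2016), B (11/11/2016), E (6/8/2018), F (7/20/2018), A (11/19/2018).

D, C, G, B, E, F, A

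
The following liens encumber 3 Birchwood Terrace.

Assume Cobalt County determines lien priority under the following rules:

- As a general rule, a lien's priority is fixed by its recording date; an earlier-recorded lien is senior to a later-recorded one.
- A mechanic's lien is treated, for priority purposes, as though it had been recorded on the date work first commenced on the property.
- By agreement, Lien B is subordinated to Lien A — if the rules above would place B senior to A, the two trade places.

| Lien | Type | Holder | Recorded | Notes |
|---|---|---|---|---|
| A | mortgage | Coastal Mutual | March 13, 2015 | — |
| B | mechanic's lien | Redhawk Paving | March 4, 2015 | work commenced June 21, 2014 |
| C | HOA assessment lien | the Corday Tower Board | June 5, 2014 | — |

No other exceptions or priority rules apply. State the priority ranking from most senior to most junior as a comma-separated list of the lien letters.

Adjusting effective dates: B's effective date is June 21, 2014, when work began.
By effective date, earliest first: C (June 5, 2014), B (June 21, 2014), A (March 13, 2015).
B is senior to A before the subordination, so the two trade places.

C, A, B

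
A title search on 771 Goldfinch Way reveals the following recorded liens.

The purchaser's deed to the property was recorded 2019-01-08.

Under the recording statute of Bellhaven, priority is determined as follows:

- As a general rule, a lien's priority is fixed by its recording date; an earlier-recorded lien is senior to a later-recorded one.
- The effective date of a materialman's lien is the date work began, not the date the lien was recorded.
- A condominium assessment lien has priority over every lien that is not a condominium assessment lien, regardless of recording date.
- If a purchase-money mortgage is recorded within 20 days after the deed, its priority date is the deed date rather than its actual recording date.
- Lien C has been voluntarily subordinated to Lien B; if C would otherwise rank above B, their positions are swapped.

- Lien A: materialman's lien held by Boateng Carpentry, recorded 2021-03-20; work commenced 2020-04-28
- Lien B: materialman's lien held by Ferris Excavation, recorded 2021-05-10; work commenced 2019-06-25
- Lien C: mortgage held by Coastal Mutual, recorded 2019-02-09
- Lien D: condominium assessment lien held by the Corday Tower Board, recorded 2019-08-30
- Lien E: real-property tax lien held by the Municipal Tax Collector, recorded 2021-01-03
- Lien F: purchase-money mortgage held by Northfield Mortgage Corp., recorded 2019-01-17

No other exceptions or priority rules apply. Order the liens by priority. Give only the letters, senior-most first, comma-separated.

Adjusting effective dates: A's effective date is 2020-04-28, when work began; B is treated as recorded 2019-06-25, the work-commencement date; F relates back to the deed date 2019-01-08.
D is a condominium assessment lien and takes priority over every other lien.
The other liens, earliest effective date first: F (2019-01-08), C (2019-02-09), B (2019-06-25), A (2020-04-28), E (2021-01-03).
Because C would otherwise rank above B, the subordination swaps them.

D, F, B, C, A, E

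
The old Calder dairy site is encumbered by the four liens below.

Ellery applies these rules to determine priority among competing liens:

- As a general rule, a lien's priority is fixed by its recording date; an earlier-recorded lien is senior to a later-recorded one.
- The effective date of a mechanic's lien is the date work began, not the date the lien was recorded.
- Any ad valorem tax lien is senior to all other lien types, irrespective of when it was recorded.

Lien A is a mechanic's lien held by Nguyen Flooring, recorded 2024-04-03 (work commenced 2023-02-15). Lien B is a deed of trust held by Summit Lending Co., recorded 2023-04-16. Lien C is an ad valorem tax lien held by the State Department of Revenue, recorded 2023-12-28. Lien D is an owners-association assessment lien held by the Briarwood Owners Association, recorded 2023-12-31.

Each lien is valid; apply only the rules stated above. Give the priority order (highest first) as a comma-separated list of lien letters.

Effective dates after the stated exceptions: A's effective date is 2023-02-15, when work began.
C is an ad valorem tax lien, so it outranks all other liens regardless of date.
Remaining liens by effective date: A (2023-02-15), B (2023-04-16), D (2023-12-31).

C, A, B, D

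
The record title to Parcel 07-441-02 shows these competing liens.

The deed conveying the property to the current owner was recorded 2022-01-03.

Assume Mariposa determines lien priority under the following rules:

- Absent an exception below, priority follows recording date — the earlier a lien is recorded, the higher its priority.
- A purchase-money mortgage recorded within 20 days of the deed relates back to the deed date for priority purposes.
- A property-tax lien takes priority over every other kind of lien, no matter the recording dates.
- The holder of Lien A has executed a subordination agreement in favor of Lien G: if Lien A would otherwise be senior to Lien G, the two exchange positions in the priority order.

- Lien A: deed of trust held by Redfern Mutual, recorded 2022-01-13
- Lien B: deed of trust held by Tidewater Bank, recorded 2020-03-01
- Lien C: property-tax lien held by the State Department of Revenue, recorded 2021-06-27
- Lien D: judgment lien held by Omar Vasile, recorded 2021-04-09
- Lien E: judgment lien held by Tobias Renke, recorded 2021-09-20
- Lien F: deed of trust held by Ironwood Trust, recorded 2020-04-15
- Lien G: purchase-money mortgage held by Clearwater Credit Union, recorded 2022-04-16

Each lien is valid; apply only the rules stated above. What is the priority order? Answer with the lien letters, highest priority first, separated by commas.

Effective dates: G was recorded 103 days after the deed — beyond 20 days — so no relation-back applies.
As a property-tax lien, C is senior to every other lien.
The other liens, earliest effective date first: B (2020-03-01), F (2020-04-15), D (2021-04-09), E (2021-09-20), A (2022-01-13), G (2022-04-16).
Because A would otherwise rank above G, the subordination swaps them.

C, B, F, D, E, G, A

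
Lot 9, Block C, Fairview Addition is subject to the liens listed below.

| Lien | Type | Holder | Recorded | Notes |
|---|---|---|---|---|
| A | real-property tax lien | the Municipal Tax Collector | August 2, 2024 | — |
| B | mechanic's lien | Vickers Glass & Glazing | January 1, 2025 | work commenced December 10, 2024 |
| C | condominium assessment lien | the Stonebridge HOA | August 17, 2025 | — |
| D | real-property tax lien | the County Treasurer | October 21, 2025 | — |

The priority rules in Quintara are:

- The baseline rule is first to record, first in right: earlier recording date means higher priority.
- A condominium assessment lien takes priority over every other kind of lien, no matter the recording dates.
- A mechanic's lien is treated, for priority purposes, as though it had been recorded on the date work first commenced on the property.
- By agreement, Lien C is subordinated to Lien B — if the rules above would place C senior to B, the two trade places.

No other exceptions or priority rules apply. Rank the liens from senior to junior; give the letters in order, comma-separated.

B, A, C, D

Adjusting effective dates: B's effective date is December 10, 2024, when work began.
C, as a condominium assessment lien, has superpriority and ranks first.
Remaining liens by effective date: A (August 2, 2024), B (December 10, 2024), D (October 21, 2025).
The subordination applies — C was senior to B — so C and B swap.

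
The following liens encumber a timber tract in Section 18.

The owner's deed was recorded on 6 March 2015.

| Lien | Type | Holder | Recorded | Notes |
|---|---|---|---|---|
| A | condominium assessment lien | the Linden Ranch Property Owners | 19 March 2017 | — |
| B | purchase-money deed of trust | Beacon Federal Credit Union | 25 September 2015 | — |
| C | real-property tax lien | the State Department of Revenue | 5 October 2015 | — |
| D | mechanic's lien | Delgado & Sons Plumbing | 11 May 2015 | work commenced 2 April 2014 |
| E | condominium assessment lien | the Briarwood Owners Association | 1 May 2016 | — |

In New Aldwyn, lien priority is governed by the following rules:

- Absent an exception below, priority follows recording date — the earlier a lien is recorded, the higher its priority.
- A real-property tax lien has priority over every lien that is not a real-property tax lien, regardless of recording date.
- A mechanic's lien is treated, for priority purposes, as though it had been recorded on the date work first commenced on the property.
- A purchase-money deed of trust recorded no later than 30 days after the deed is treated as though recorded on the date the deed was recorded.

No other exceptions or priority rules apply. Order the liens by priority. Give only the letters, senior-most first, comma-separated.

C, D, B, E, A

First, effective dates: B was recorded 203 days after the deed — beyond 30 days — so no relation-back applies; D is treated as recorded 2 April 2014, the work-commencement date.
As a real-property tax lien, C is senior to every other lien.
Remaining liens by effective date: D (2 April 2014), B (25 September 2015), E (1 May 2016), A (19 March 2017).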